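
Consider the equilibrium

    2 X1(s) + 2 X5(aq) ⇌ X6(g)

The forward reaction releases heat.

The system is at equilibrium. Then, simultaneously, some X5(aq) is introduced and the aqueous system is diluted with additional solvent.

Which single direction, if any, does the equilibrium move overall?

cannot be determined

Adding X5 (aq), a reactant, drives the reaction to the right.
Dilution lowers every aqueous concentration by the same factor. Δn_aq = 0 − 2 = -2, so the system shifts toward the side with more dissolved moles — to the left.
The individual effects push in opposite directions; without quantitative information the net direction cannot be determined.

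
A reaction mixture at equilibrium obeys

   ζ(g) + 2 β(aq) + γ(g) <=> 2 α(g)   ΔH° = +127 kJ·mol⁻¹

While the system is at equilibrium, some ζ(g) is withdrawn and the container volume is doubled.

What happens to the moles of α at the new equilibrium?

decreases

Removing ζ (g), a reactant, drives the reaction to the left.
Gas moles: reactants 2, products 2. Δn_gas = 0, so a volume change leaves Q equal to K — no shift from this change.
The net shift is to the left. α is a product, so its amount decreases.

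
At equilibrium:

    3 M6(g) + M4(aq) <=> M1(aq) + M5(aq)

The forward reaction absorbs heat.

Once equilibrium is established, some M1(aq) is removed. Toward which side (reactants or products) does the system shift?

Removing M1 (aq), a product, drives the reaction to the right.

right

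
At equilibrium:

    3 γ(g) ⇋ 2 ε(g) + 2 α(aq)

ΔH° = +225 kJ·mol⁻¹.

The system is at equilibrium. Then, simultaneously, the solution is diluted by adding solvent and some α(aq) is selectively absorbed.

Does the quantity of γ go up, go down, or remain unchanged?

decreases

Dilution lowers every aqueous concentration by the same factor. Δn_aq = 2 − 0 = +2, so the system shifts toward the side with more dissolved moles — to the right.
Removing α (aq), a product, drives the reaction to the right.
The net shift is to the right. γ is a reactant, so its amount decreases.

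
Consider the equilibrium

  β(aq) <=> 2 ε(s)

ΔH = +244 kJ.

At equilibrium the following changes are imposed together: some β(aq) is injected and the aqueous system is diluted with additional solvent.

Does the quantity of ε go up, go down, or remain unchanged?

Adding β (aq), a reactant, drives the reaction to the right.
Dilution lowers every aqueous concentration by the same factor. Δn_aq = 0 − 1 = -1, so the system shifts toward the side with more dissolved moles — to the left.
The two effects oppose each other, so the net shift — and hence the change in ε — cannot be determined from the given information.

cannot be determined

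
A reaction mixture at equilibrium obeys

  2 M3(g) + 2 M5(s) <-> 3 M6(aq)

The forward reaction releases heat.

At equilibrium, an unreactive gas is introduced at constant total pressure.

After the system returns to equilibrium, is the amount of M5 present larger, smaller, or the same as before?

Adding inert gas at constant total pressure expands the volume and lowers every reacting partial pressure. With Δn_gas = 0 − 2 = -2, Q moves away from K toward the side with fewer gas moles, so the system shifts toward the side with more gas moles — to the left.
The net shift is to the left. M5 is a reactant, so its amount increases.

increases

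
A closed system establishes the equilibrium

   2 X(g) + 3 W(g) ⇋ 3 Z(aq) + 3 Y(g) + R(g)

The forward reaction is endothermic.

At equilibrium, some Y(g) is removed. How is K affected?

unchanged

The equilibrium constant depends only on temperature. This perturbation may move the position of equilibrium, but since T is unchanged, K itself is unchanged.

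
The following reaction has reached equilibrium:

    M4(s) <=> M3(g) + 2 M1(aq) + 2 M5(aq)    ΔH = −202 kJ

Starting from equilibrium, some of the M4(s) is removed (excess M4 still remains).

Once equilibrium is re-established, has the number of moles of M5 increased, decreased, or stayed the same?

unchanged

M4 is a pure solid; its activity is 1 regardless of amount, so Q is unaffected — no shift from this change.
No net shift occurs, so the amount of M5 is unchanged.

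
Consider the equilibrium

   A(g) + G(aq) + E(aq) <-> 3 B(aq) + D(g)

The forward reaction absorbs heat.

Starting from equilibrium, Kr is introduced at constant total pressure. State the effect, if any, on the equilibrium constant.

The equilibrium constant depends only on temperature. This perturbation changes neither the position of equilibrium nor K.

unchanged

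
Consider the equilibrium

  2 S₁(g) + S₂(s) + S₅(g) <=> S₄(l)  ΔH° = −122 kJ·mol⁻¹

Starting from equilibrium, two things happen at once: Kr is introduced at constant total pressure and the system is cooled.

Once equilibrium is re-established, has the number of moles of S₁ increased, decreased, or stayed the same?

cannot be determined

Adding inert gas at constant total pressure expands the volume and lowers every reacting partial pressure. With Δn_gas = 0 − 3 = -3, Q moves away from K toward the side with fewer gas moles, so the system shifts toward the side with more gas moles — to the left.
The forward reaction is exothermic. Lowering T favours the exothermic direction — shift to the right.
The two effects oppose each other, so the net shift — and hence the change in S₁ — cannot be determined from the given information.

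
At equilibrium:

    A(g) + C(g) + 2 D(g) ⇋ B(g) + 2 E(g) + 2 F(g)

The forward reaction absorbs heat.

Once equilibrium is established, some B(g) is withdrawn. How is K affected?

The equilibrium constant depends only on temperature. This perturbation may move the position of equilibrium, but since T is unchanged, K itself is unchanged.

unchanged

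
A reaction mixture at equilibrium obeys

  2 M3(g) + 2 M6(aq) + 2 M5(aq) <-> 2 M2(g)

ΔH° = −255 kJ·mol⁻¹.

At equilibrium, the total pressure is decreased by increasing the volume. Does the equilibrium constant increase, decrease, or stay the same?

The equilibrium constant depends only on temperature. This perturbation changes neither the position of equilibrium nor K.

unchanged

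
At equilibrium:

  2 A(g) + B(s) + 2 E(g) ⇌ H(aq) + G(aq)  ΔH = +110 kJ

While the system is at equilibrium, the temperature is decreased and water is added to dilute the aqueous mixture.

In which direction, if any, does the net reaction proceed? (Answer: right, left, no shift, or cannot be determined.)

The forward reaction is endothermic. Lowering T favours the exothermic direction — shift to the left.
Dilution lowers every aqueous concentration by the same factor. Δn_aq = 2 − 0 = +2, so the system shifts toward the side with more dissolved moles — to the right.
The individual effects push in opposite directions; without quantitative information the net direction cannot be determined.

cannot be determined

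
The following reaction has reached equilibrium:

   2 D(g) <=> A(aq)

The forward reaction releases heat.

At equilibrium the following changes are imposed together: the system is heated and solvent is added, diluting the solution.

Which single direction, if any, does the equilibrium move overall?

The forward reaction is exothermic. Raising T favours the endothermic direction — shift to the left.
Dilution lowers every aqueous concentration by the same factor. Δn_aq = 1 − 0 = +1, so the system shifts toward the side with more dissolved moles — to the right.
The individual effects push in opposite directions; without quantitative information the net direction cannot be determined.

cannot be determined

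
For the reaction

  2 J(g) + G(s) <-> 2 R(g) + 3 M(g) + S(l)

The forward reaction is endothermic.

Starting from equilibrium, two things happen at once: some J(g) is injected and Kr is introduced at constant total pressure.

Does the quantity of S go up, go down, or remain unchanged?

Adding J (g), a reactant, drives the reaction to the right.
Adding inert gas at constant total pressure expands the volume and lowers every reacting partial pressure. With Δn_gas = 5 − 2 = +3, Q moves away from K toward the side with fewer gas moles, so the system shifts toward the side with more gas moles — to the right.
The net shift is to the right. S is a product, so its amount increases.

increases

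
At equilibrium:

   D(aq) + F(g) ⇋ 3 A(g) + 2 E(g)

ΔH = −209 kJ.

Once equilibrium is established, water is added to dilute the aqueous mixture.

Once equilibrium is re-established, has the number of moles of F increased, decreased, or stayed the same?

Dilution lowers every aqueous concentration by the same factor. Δn_aq = 0 − 1 = -1, so the system shifts toward the side with more dissolved moles — to the left.
The net shift is to the left. F is a reactant, so its amount increases.

increases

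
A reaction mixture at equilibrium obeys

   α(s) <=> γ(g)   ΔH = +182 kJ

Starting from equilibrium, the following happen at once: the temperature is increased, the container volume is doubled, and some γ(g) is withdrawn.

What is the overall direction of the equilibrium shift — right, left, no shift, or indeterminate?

The forward reaction is endothermic. Raising T favours the endothermic direction — shift to the right.
Gas moles: reactants 0, products 1 (Δn_gas = +1). Expansion shifts the system toward the side with more moles of gas — to the right.
Removing γ (g), a product, drives the reaction to the right.
All effects act in the same direction — net shift to the right.

right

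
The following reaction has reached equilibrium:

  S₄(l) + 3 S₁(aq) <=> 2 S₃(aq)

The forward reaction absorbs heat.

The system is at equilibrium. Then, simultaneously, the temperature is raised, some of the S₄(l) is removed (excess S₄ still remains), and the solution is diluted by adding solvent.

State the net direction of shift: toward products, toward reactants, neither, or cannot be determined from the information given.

cannot be determined

The forward reaction is endothermic. Raising T favours the endothermic direction — shift to the right.
S₄ is a pure liquid; its activity is 1 regardless of amount, so Q is unaffected — no shift from this change.
Dilution lowers every aqueous concentration by the same factor. Δn_aq = 2 − 3 = -1, so the system shifts toward the side with more dissolved moles — to the left.
The individual effects push in opposite directions; without quantitative information the net direction cannot be determined.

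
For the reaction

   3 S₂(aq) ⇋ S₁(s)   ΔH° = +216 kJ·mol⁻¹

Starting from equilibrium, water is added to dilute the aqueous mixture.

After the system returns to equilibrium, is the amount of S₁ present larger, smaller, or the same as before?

Dilution lowers every aqueous concentration by the same factor. Δn_aq = 0 − 3 = -3, so the system shifts toward the side with more dissolved moles — to the left.
The net shift is to the left. S₁ is a product, so its amount decreases.

decreases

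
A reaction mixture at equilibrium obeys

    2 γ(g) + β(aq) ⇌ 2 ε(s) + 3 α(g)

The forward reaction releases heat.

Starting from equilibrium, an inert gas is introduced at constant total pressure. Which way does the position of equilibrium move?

Adding inert gas at constant total pressure expands the volume and lowers every reacting partial pressure. With Δn_gas = 3 − 2 = +1, Q moves away from K toward the side with fewer gas moles, so the system shifts toward the side with more gas moles — to the right.

right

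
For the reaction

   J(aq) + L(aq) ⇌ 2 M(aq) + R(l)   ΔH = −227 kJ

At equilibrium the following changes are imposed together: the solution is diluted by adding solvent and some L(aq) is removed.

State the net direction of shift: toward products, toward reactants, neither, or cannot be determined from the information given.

Dilution scales every aqueous concentration by the same factor. Δn_aq = 2 − 2 = 0, so Q is unchanged — no shift.
Removing L (aq), a reactant, drives the reaction to the left.
Only the nonzero effect(s) matter; the net shift is to the left.

left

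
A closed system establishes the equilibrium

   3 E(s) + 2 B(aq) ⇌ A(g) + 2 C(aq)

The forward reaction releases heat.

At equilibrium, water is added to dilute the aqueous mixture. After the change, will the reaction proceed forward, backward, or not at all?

no shift

Dilution scales every aqueous concentration by the same factor. Δn_aq = 2 − 2 = 0, so Q is unchanged — no shift.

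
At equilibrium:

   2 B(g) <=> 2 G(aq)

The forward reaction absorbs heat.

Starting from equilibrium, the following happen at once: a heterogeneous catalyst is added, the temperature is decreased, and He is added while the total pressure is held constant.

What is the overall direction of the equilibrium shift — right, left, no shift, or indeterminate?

A catalyst speeds both forward and reverse rates equally; it changes neither Q nor K — no shift from this change.
The forward reaction is endothermic. Lowering T favours the exothermic direction — shift to the left.
Adding inert gas at constant total pressure expands the volume and lowers every reacting partial pressure. With Δn_gas = 0 − 2 = -2, Q moves away from K toward the side with fewer gas moles, so the system shifts toward the side with more gas moles — to the left.
Only the nonzero effect(s) matter; the net shift is to the left.

left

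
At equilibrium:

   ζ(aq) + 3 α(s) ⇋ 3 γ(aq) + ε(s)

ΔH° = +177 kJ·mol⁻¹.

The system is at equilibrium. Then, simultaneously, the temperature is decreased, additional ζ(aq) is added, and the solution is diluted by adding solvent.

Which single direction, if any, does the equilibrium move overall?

cannot be determined

The forward reaction is endothermic. Lowering T favours the exothermic direction — shift to the left.
Adding ζ (aq), a reactant, drives the reaction to the right.
Dilution lowers every aqueous concentration by the same factor. Δn_aq = 3 − 1 = +2, so the system shifts toward the side with more dissolved moles — to the right.
The individual effects push in opposite directions; without quantitative information the net direction cannot be determined.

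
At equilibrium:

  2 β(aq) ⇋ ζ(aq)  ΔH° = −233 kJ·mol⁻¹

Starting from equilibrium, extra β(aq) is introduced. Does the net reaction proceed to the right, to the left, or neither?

right

Adding β (aq), a reactant, drives the reaction to the right.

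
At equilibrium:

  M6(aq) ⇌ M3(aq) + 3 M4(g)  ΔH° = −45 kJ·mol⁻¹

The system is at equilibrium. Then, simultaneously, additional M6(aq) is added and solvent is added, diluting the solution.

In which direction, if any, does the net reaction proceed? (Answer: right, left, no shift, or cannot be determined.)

right

Adding M6 (aq), a reactant, drives the reaction to the right.
Dilution scales every aqueous concentration by the same factor. Δn_aq = 1 − 1 = 0, so Q is unchanged — no shift.
Only the nonzero effect(s) matter; the net shift is to the right.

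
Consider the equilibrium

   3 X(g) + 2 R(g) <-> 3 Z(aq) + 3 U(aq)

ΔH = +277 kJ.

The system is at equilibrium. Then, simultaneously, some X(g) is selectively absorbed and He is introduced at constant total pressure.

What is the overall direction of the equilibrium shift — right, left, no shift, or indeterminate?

Removing X (g), a reactant, drives the reaction to the left.
Adding inert gas at constant total pressure expands the volume and lowers every reacting partial pressure. With Δn_gas = 0 − 5 = -5, Q moves away from K toward the side with fewer gas moles, so the system shifts toward the side with more gas moles — to the left.
All effects act in the same direction — net shift to the left.

left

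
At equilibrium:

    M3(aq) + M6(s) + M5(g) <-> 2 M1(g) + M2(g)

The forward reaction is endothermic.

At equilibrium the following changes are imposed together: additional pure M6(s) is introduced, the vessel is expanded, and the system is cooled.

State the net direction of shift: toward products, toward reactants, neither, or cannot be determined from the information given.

M6 is a pure solid; its activity is 1 regardless of amount, so Q is unaffected — no shift from this change.
Gas moles: reactants 1, products 3 (Δn_gas = +2). Expansion shifts the system toward the side with more moles of gas — to the right.
The forward reaction is endothermic. Lowering T favours the exothermic direction — shift to the left.
The individual effects push in opposite directions; without quantitative information the net direction cannot be determined.

cannot be determined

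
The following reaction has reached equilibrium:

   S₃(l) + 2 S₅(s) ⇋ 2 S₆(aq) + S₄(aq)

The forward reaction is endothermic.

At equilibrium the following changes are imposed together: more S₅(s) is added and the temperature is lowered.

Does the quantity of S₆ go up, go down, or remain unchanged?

S₅ is a pure solid; its activity is 1 regardless of amount, so Q is unaffected — no shift from this change.
The forward reaction is endothermic. Lowering T favours the exothermic direction — shift to the left.
The net shift is to the left. S₆ is a product, so its amount decreases.

decreases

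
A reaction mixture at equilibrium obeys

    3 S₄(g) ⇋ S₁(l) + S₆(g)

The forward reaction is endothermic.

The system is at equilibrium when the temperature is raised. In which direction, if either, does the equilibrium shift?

The forward reaction is endothermic. Raising T favours the endothermic direction — shift to the right.

right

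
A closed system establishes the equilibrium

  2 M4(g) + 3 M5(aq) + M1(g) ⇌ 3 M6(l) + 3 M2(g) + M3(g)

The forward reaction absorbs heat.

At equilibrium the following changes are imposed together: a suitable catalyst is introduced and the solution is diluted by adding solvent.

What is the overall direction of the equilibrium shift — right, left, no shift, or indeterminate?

left

A catalyst speeds both forward and reverse rates equally; it changes neither Q nor K — no shift from this change.
Dilution lowers every aqueous concentration by the same factor. Δn_aq = 0 − 3 = -3, so the system shifts toward the side with more dissolved moles — to the left.
Only the nonzero effect(s) matter; the net shift is to the left.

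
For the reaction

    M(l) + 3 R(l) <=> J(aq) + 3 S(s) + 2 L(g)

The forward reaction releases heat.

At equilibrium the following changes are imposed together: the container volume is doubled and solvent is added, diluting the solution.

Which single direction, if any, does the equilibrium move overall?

Gas moles: reactants 0, products 2 (Δn_gas = +2). Expansion shifts the system toward the side with more moles of gas — to the right.
Dilution lowers every aqueous concentration by the same factor. Δn_aq = 1 − 0 = +1, so the system shifts toward the side with more dissolved moles — to the right.
All effects act in the same direction — net shift to the right.

right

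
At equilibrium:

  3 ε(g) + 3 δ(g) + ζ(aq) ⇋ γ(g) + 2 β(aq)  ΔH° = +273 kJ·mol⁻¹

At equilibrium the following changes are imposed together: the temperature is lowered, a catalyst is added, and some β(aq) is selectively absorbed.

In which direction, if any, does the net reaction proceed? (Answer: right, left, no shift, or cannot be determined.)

The forward reaction is endothermic. Lowering T favours the exothermic direction — shift to the left.
A catalyst speeds both forward and reverse rates equally; it changes neither Q nor K — no shift from this change.
Removing β (aq), a product, drives the reaction to the right.
The individual effects push in opposite directions; without quantitative information the net direction cannot be determined.

cannot be determined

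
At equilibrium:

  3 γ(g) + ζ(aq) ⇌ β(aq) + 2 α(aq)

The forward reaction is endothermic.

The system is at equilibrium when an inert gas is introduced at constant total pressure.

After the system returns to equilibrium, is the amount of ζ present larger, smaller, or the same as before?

Adding inert gas at constant total pressure expands the volume and lowers every reacting partial pressure. With Δn_gas = 0 − 3 = -3, Q moves away from K toward the side with fewer gas moles, so the system shifts toward the side with more gas moles — to the left.
The net shift is to the left. ζ is a reactant, so its amount increases.

increases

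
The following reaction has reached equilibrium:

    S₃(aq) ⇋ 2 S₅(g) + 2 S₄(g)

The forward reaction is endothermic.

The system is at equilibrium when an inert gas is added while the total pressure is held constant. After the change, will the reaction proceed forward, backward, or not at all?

Adding inert gas at constant total pressure expands the volume and lowers every reacting partial pressure. With Δn_gas = 4 − 0 = +4, Q moves away from K toward the side with fewer gas moles, so the system shifts toward the side with more gas moles — to the right.

right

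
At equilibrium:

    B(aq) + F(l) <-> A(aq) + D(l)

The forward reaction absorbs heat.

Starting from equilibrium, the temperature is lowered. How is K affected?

decreases

K depends on temperature via the van 't Hoff relation. The forward reaction is endothermic, so lowering T decreases K.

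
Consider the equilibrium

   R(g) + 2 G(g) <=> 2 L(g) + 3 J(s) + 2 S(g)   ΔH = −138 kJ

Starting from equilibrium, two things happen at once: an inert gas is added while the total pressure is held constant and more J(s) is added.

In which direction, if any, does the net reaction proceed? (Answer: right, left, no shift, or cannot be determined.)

Adding inert gas at constant total pressure expands the volume and lowers every reacting partial pressure. With Δn_gas = 4 − 3 = +1, Q moves away from K toward the side with fewer gas moles, so the system shifts toward the side with more gas moles — to the right.
J is a pure solid; its activity is 1 regardless of amount, so Q is unaffected — no shift from this change.
Only the nonzero effect(s) matter; the net shift is to the right.

right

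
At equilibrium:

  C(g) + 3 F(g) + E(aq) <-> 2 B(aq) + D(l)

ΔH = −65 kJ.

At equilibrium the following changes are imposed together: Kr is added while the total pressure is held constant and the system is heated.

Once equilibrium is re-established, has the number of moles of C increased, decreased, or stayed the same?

Adding inert gas at constant total pressure expands the volume and lowers every reacting partial pressure. With Δn_gas = 0 − 4 = -4, Q moves away from K toward the side with fewer gas moles, so the system shifts toward the side with more gas moles — to the left.
The forward reaction is exothermic. Raising T favours the endothermic direction — shift to the left.
The net shift is to the left. C is a reactant, so its amount increases.

increases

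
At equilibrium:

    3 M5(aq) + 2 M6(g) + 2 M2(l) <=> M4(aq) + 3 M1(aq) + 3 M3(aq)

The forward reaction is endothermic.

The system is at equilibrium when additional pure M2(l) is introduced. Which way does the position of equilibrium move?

M2 is a pure liquid; its activity is 1 regardless of amount, so Q is unaffected — no shift from this change.

no shift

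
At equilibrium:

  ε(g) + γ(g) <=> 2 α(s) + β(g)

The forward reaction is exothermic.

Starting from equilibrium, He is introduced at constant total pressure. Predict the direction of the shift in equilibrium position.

left

Adding inert gas at constant total pressure expands the volume and lowers every reacting partial pressure. With Δn_gas = 1 − 2 = -1, Q moves away from K toward the side with fewer gas moles, so the system shifts toward the side with more gas moles — to the left.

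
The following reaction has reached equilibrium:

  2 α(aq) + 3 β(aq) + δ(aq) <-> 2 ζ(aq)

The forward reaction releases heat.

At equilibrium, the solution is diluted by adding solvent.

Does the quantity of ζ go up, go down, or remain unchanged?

decreases

Dilution lowers every aqueous concentration by the same factor. Δn_aq = 2 − 6 = -4, so the system shifts toward the side with more dissolved moles — to the left.
The net shift is to the left. ζ is a product, so its amount decreases.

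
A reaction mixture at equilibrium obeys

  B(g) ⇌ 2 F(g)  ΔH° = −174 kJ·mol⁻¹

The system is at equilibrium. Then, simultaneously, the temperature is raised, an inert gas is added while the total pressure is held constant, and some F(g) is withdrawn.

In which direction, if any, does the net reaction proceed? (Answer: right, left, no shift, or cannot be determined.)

The forward reaction is exothermic. Raising T favours the endothermic direction — shift to the left.
Adding inert gas at constant total pressure expands the volume and lowers every reacting partial pressure. With Δn_gas = 2 − 1 = +1, Q moves away from K toward the side with fewer gas moles, so the system shifts toward the side with more gas moles — to the right.
Removing F (g), a product, drives the reaction to the right.
The individual effects push in opposite directions; without quantitative information the net direction cannot be determined.

cannot be determined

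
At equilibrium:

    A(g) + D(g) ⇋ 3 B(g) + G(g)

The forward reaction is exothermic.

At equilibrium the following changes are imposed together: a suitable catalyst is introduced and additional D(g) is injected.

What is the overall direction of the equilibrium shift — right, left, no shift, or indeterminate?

A catalyst speeds both forward and reverse rates equally; it changes neither Q nor K — no shift from this change.
Adding D (g), a reactant, drives the reaction to the right.
Only the nonzero effect(s) matter; the net shift is to the right.

right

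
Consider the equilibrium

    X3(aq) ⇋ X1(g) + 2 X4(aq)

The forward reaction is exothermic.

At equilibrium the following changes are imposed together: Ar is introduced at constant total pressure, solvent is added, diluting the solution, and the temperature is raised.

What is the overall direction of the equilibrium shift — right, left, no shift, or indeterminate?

cannot be determined

Adding inert gas at constant total pressure expands the volume and lowers every reacting partial pressure. With Δn_gas = 1 − 0 = +1, Q moves away from K toward the side with fewer gas moles, so the system shifts toward the side with more gas moles — to the right.
Dilution lowers every aqueous concentration by the same factor. Δn_aq = 2 − 1 = +1, so the system shifts toward the side with more dissolved moles — to the right.
The forward reaction is exothermic. Raising T favours the endothermic direction — shift to the left.
The individual effects push in opposite directions; without quantitative information the net direction cannot be determined.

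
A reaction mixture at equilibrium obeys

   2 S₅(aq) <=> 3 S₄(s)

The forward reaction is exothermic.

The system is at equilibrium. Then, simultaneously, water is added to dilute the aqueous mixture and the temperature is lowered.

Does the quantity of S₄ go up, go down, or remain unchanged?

Dilution lowers every aqueous concentration by the same factor. Δn_aq = 0 − 2 = -2, so the system shifts toward the side with more dissolved moles — to the left.
The forward reaction is exothermic. Lowering T favours the exothermic direction — shift to the right.
The two effects oppose each other, so the net shift — and hence the change in S₄ — cannot be determined from the given information.

cannot be determined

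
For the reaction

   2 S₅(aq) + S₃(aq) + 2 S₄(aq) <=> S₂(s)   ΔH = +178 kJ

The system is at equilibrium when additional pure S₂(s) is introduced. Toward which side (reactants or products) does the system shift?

S₂ is a pure solid; its activity is 1 regardless of amount, so Q is unaffected — no shift from this change.

no shift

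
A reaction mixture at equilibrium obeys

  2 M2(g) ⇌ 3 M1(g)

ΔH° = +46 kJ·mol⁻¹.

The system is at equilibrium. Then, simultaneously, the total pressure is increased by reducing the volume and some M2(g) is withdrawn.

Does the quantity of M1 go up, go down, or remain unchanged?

Gas moles: reactants 2, products 3 (Δn_gas = +1). Compression shifts the system toward the side with fewer moles of gas — to the left.
Removing M2 (g), a reactant, drives the reaction to the left.
The net shift is to the left. M1 is a product, so its amount decreases.

decreases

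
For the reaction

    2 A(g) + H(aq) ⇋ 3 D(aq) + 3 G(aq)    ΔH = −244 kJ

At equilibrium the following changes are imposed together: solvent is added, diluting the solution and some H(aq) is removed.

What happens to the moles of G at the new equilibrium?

cannot be determined

Dilution lowers every aqueous concentration by the same factor. Δn_aq = 6 − 1 = +5, so the system shifts toward the side with more dissolved moles — to the right.
Removing H (aq), a reactant, drives the reaction to the left.
The two effects oppose each other, so the net shift — and hence the change in G — cannot be determined from the given information.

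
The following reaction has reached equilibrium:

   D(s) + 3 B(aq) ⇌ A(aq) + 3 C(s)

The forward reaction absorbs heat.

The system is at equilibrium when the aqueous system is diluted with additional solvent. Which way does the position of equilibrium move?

left

Dilution lowers every aqueous concentration by the same factor. Δn_aq = 1 − 3 = -2, so the system shifts toward the side with more dissolved moles — to the left.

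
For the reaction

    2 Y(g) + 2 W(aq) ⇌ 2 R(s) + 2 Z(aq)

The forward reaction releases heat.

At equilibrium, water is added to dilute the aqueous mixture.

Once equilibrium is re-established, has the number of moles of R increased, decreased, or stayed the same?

Dilution scales every aqueous concentration by the same factor. Δn_aq = 2 − 2 = 0, so Q is unchanged — no shift.
No net shift occurs, so the amount of R is unchanged.

unchanged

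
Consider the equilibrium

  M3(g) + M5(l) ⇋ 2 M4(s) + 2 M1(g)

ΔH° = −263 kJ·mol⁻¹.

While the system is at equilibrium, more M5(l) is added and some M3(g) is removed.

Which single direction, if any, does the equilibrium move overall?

left

M5 is a pure liquid; its activity is 1 regardless of amount, so Q is unaffected — no shift from this change.
Removing M3 (g), a reactant, drives the reaction to the left.
Only the nonzero effect(s) matter; the net shift is to the left.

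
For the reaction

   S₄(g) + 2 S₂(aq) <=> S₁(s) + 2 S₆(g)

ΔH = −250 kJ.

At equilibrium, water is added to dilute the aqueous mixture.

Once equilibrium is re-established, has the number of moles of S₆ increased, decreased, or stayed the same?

decreases

Dilution lowers every aqueous concentration by the same factor. Δn_aq = 0 − 2 = -2, so the system shifts toward the side with more dissolved moles — to the left.
The net shift is to the left. S₆ is a product, so its amount decreases.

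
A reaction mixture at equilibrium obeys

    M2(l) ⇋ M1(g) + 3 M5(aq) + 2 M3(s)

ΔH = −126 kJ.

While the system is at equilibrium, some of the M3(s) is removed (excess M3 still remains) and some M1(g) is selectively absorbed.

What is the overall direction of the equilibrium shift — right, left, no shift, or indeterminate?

M3 is a pure solid; its activity is 1 regardless of amount, so Q is unaffected — no shift from this change.
Removing M1 (g), a product, drives the reaction to the right.
Only the nonzero effect(s) matter; the net shift is to the right.

right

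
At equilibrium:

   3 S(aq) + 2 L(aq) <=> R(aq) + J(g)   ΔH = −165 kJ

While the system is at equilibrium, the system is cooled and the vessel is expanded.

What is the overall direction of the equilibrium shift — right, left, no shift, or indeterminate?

right

The forward reaction is exothermic. Lowering T favours the exothermic direction — shift to the right.
Gas moles: reactants 0, products 1 (Δn_gas = +1). Expansion shifts the system toward the side with more moles of gas — to the right.
All effects act in the same direction — net shift to the right.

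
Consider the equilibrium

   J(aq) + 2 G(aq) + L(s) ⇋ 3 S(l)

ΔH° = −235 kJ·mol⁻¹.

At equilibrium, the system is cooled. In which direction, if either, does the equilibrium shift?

The forward reaction is exothermic. Lowering T favours the exothermic direction — shift to the right.

right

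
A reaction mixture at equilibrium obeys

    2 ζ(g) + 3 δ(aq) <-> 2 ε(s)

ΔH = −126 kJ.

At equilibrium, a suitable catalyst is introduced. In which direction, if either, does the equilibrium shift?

A catalyst speeds both forward and reverse rates equally; it changes neither Q nor K — no shift from this change.

no shift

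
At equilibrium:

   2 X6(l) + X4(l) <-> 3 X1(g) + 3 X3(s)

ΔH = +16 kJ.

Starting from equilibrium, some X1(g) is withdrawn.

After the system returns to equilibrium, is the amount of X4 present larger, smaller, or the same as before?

Removing X1 (g), a product, drives the reaction to the right.
The net shift is to the right. X4 is a reactant, so its amount decreases.

decreases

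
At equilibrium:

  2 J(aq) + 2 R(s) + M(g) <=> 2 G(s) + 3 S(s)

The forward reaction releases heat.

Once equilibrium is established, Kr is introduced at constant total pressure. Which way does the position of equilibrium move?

Adding inert gas at constant total pressure expands the volume and lowers every reacting partial pressure. With Δn_gas = 0 − 1 = -1, Q moves away from K toward the side with fewer gas moles, so the system shifts toward the side with more gas moles — to the left.

left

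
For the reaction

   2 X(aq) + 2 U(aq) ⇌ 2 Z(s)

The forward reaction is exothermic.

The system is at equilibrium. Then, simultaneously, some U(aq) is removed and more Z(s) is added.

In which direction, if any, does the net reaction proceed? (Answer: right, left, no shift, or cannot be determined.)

Removing U (aq), a reactant, drives the reaction to the left.
Z is a pure solid; its activity is 1 regardless of amount, so Q is unaffected — no shift from this change.
Only the nonzero effect(s) matter; the net shift is to the left.

left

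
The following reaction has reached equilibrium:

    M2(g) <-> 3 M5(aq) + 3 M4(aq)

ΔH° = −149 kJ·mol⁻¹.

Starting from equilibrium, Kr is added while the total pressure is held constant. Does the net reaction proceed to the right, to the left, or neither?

left

Adding inert gas at constant total pressure expands the volume and lowers every reacting partial pressure. With Δn_gas = 0 − 1 = -1, Q moves away from K toward the side with fewer gas moles, so the system shifts toward the side with more gas moles — to the left.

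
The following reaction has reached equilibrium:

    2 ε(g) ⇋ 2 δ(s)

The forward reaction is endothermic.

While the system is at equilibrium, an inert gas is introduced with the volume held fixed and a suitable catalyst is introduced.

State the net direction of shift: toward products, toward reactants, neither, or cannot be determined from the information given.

no shift

At constant volume, adding an inert gas leaves every reacting species' partial pressure unchanged, so Q is unchanged — no shift from this change.
A catalyst speeds both forward and reverse rates equally; it changes neither Q nor K — no shift from this change.
None of the changes alters Q relative to K, so there is no net shift.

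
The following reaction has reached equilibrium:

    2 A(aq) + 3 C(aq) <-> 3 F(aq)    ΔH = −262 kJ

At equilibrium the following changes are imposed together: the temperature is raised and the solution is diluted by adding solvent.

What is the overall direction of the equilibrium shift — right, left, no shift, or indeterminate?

left

The forward reaction is exothermic. Raising T favours the endothermic direction — shift to the left.
Dilution lowers every aqueous concentration by the same factor. Δn_aq = 3 − 5 = -2, so the system shifts toward the side with more dissolved moles — to the left.
All effects act in the same direction — net shift to the left.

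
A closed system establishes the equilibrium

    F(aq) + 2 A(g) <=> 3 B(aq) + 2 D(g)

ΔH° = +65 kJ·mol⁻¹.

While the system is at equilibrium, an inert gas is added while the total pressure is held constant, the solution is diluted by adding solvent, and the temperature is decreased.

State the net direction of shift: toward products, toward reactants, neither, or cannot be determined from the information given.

cannot be determined

Adding inert gas at constant total pressure expands the volume, scaling every reacting partial pressure by the same factor. Δn_gas = 2 − 2 = 0, so Q is unchanged — no shift.
Dilution lowers every aqueous concentration by the same factor. Δn_aq = 3 − 1 = +2, so the system shifts toward the side with more dissolved moles — to the right.
The forward reaction is endothermic. Lowering T favours the exothermic direction — shift to the left.
The individual effects push in opposite directions; without quantitative information the net direction cannot be determined.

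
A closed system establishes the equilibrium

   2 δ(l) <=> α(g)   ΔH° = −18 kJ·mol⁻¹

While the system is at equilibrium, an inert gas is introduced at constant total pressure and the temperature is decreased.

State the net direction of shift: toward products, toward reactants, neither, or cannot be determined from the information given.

right

Adding inert gas at constant total pressure expands the volume and lowers every reacting partial pressure. With Δn_gas = 1 − 0 = +1, Q moves away from K toward the side with fewer gas moles, so the system shifts toward the side with more gas moles — to the right.
The forward reaction is exothermic. Lowering T favours the exothermic direction — shift to the right.
All effects act in the same direction — net shift to the right.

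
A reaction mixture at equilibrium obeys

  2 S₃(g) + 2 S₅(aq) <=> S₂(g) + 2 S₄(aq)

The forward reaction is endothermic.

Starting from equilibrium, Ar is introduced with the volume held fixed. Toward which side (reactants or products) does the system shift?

At constant volume, adding an inert gas leaves every reacting species' partial pressure unchanged, so Q is unchanged — no shift from this change.

no shift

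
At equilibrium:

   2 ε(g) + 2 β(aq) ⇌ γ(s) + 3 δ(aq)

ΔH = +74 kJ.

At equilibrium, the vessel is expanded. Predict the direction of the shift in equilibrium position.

left

Gas moles: reactants 2, products 0 (Δn_gas = -2). Expansion shifts the system toward the side with more moles of gas — to the left.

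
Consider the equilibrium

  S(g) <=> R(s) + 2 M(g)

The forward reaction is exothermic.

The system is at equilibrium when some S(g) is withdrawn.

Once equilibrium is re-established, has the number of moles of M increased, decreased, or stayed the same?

Removing S (g), a reactant, drives the reaction to the left.
The net shift is to the left. M is a product, so its amount decreases.

decreases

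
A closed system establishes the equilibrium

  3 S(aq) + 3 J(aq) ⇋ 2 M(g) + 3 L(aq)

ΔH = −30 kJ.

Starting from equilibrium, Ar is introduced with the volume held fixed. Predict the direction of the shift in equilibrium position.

no shift

At constant volume, adding an inert gas leaves every reacting species' partial pressure unchanged, so Q is unchanged — no shift from this change.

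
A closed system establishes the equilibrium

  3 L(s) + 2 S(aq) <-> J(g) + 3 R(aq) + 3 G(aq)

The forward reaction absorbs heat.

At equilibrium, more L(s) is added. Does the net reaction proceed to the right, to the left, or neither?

no shift

L is a pure solid; its activity is 1 regardless of amount, so Q is unaffected — no shift from this change.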